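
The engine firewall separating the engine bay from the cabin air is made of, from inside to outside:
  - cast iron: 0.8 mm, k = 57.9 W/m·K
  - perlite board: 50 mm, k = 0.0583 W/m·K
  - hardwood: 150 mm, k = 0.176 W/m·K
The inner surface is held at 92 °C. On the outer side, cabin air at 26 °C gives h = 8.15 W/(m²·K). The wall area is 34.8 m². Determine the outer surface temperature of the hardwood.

T ≈ 30.4 °C

Model the wall as resistances in series:
R_cast iron = L/(kA) = 0.0008/(57.9×34.8) = 3.97×10^-7 K/W
R_perlite board = L/(kA) = 0.05/(0.0583×34.8) = 0.02464 K/W
R_hardwood = L/(kA) = 0.15/(0.176×34.8) = 0.02449 K/W
R_outer film = 1/(h_o·A) = 1/(8.15×34.8) = 0.003526 K/W
R_total = 0.05266 K/W;  Q = ΔT/R_total = 66/0.05266 = 1253 W
T_interface = T_inner − Q·ΣR(inner→interface) = 92 − 1250×0.04914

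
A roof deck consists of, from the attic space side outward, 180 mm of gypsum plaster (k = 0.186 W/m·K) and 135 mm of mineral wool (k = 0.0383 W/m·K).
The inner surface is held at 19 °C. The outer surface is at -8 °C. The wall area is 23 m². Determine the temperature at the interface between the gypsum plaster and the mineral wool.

T ≈ 13.2 °C

Thermal resistances in series:
R_gypsum plaster = L/(kA) = 0.18/(0.186×23) = 0.04208 K/W
R_mineral wool = L/(kA) = 0.135/(0.0383×23) = 0.1533 K/W
R_total = 0.1953 K/W;  Q = ΔT/R_total = 27/0.1953 = 138.2 W
T_interface = T_inner − Q·ΣR(inner→interface) = 19 − 138×0.04208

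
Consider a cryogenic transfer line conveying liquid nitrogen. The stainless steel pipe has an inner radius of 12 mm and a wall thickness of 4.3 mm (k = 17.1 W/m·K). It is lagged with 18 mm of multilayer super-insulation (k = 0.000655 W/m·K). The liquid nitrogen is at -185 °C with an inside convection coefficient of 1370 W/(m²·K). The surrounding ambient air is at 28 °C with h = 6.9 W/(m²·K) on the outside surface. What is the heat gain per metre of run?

Treating each annulus and film as a series resistance:
R_inner film = 1/(h_i·2πr₁L) = 1/(1370×2π×0.012×1) = 0.009681 K/W
R_stainless steel pipe wall = ln(16.3/12)/(2π×17.1×1) = 0.00285 K/W
R_multilayer super-insulation = ln(34.3/16.3)/(2π×0.000655×1) = 180.8 K/W
R_outer film = 1/(h_o·2πr_oL) = 1/(6.9×2π×0.0343×1) = 0.6725 K/W
R_total = 181.5 K/W
Q = ΔT/R_total = 213/181.5

q′ ≈ 1.17 W/m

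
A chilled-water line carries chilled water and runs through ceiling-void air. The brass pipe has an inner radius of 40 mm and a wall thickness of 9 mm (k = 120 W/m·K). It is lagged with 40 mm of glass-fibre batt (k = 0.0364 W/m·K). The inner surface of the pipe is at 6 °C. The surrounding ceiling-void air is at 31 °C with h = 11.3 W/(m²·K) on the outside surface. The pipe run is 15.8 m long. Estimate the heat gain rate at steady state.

Cylindrical conduction, so R = ln(r₂/r₁)/(2πkL) per layer, in series:
R_brass pipe wall = ln(49/40)/(2π×120×15.8) = 1.704×10^-5 K/W
R_glass-fibre batt = ln(89/49)/(2π×0.0364×15.8) = 0.1652 K/W
R_outer film = 1/(h_o·2πr_oL) = 1/(11.3×2π×0.089×15.8) = 0.01002 K/W
R_total = 0.1752 K/W
Q = ΔT/R_total = 25/0.1752

Q ≈ 143 W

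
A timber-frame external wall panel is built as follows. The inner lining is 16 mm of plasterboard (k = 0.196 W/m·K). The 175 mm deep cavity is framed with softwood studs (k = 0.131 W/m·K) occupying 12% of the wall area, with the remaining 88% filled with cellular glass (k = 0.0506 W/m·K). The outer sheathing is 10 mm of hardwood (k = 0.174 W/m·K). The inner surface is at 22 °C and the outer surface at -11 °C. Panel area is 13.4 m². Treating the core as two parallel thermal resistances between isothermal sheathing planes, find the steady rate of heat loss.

Sheathing layers in series; stud and cavity paths in parallel between them.
R_inner = 0.016/(0.196×13.4) = 0.006092 K/W
R_stud  = 0.175/(0.131×0.12×13.4) = 0.8308 K/W
R_cav   = 0.175/(0.0506×0.88×13.4) = 0.2933 K/W
1/R_core = 1/R_stud + 1/R_cav → R_core = 0.2168 K/W
R_outer = 0.01/(0.174×13.4) = 0.004289 K/W
R_total = 0.2271 K/W
Q = ΔT/R_total = 33/0.2271

Q ≈ 145 W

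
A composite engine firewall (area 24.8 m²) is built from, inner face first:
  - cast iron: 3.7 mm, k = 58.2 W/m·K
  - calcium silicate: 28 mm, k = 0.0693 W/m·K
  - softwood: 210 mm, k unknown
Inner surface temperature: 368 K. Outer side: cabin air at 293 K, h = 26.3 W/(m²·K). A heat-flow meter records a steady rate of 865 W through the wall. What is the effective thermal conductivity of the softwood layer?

k ≈ 0.123 W/(m·K)

Thermal resistances in series:
R_cast iron = L/(kA) = 0.0037/(58.2×24.8) = 2.563×10^-6 K/W
R_calcium silicate = L/(kA) = 0.028/(0.0693×24.8) = 0.01629 K/W
R_outer film = 1/(h_o·A) = 1/(26.3×24.8) = 0.001533 K/W
Sum of known resistances R_other = 0.01783 K/W
Total R = ΔT/Q = 75/865 = 0.08671 K/W
R_softwood = R_total − R_other = 0.06888 K/W
k = L/(R·A) = 0.21/(0.06888×24.8)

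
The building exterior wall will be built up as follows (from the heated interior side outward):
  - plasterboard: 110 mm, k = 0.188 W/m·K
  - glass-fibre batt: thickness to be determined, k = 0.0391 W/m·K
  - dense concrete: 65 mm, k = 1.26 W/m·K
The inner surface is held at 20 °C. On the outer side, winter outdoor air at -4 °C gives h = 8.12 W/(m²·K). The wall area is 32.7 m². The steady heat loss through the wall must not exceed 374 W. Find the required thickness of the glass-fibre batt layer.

Model the wall as resistances in series:
R_plasterboard = L/(kA) = 0.11/(0.188×32.7) = 0.01789 K/W
R_dense concrete = L/(kA) = 0.065/(1.26×32.7) = 0.001578 K/W
R_outer film = 1/(h_o·A) = 1/(8.12×32.7) = 0.003766 K/W
Sum of the known resistances R_other = 0.02324 K/W
Required total resistance R_tot = ΔT/Q_allow = 24/374 = 0.06417 K/W
R_glass-fibre batt = R_tot − R_other = 0.04093 K/W
L = R·k·A = 0.04093×0.0391×32.7

L ≈ 52.3 mm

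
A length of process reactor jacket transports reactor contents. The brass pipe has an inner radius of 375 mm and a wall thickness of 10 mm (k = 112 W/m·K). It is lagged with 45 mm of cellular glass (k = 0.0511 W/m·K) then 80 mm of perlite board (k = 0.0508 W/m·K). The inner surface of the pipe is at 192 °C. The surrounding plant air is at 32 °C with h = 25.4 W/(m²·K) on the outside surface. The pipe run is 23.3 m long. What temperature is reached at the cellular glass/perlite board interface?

For a radial system each layer contributes R = ln(r_out/r_in)/(2πkL); films add R = 1/(hA).
R_brass pipe wall = ln(385/375)/(2π×112×23.3) = 1.605×10^-6 K/W
R_cellular glass = ln(430/385)/(2π×0.0511×23.3) = 0.01478 K/W
R_perlite board = ln(510/430)/(2π×0.0508×23.3) = 0.02294 K/W
R_outer film = 1/(h_o·2πr_oL) = 1/(25.4×2π×0.51×23.3) = 5.273×10^-4 K/W
R_total = 0.03825 K/W
Q = ΔT/R_total = 160/0.03825
Q = 4180 W
T_interface = T_inner − Q·ΣR(inner→interface) = 192 − 4180×0.01478

T ≈ 130 °C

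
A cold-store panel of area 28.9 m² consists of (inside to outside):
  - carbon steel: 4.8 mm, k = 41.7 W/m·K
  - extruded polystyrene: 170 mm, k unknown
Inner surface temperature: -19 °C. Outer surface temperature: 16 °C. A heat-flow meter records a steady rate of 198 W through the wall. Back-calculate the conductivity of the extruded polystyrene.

k ≈ 0.0333 W/(m·K)

Using the resistance-network approach (series):
R_carbon steel = L/(kA) = 0.0048/(41.7×28.9) = 3.983×10^-6 K/W
Sum of known resistances R_other = 3.983×10^-6 K/W
Total R = ΔT/Q = 35/198 = 0.1768 K/W
R_extruded polystyrene = R_total − R_other = 0.1768 K/W
k = L/(R·A) = 0.17/(0.1768×28.9)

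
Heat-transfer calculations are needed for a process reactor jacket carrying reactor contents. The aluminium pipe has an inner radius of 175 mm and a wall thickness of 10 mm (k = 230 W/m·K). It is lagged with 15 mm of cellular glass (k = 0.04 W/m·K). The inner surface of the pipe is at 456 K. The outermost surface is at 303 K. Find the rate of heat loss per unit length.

q′ ≈ 493 W/m

Radial resistances (cylindrical: R_cond = ln(r_o/r_i)/(2πkL), R_conv = 1/(h·2πrL)):
R_aluminium pipe wall = ln(185/175)/(2π×230×1) = 3.845×10^-5 K/W
R_cellular glass = ln(200/185)/(2π×0.04×1) = 0.3102 K/W
R_total = 0.3102 K/W
Q = ΔT/R_total = 153/0.3102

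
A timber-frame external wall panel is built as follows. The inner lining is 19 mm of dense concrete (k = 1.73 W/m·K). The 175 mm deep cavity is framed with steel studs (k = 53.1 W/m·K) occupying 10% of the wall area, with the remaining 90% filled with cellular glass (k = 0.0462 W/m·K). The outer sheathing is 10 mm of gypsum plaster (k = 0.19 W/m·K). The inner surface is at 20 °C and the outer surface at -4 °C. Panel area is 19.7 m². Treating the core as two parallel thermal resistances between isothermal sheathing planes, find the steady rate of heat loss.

Q ≈ 4910 W

Sheathing layers in series; stud and cavity paths in parallel between them.
R_inner = 0.019/(1.73×19.7) = 5.575×10^-4 K/W
R_stud  = 0.175/(53.1×0.1×19.7) = 0.001673 K/W
R_cav   = 0.175/(0.0462×0.9×19.7) = 0.2136 K/W
1/R_core = 1/R_stud + 1/R_cav → R_core = 0.00166 K/W
R_outer = 0.01/(0.19×19.7) = 0.002672 K/W
R_total = 0.004889 K/W
Q = ΔT/R_total = 24/0.004889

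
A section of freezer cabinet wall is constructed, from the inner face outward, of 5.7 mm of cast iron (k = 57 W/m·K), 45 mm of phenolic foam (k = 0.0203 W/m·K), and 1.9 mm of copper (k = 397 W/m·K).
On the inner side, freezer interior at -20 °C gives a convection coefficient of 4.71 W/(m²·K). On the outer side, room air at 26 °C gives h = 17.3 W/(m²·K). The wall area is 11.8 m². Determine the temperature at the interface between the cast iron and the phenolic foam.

Series thermal resistances:
R_inner film = 1/(h_i·A) = 1/(4.71×11.8) = 0.01799 K/W
R_cast iron = L/(kA) = 0.0057/(57×11.8) = 8.475×10^-6 K/W
R_phenolic foam = L/(kA) = 0.045/(0.0203×11.8) = 0.1879 K/W
R_copper = L/(kA) = 0.0019/(397×11.8) = 4.056×10^-7 K/W
R_outer film = 1/(h_o·A) = 1/(17.3×11.8) = 0.004899 K/W
R_total = 0.2108 K/W;  Q = ΔT/R_total = 46/0.2108 = 218.3 W
T_interface = T_inner + Q·ΣR(inner→interface) = -20 + 218×0.018

T ≈ -16.1 °C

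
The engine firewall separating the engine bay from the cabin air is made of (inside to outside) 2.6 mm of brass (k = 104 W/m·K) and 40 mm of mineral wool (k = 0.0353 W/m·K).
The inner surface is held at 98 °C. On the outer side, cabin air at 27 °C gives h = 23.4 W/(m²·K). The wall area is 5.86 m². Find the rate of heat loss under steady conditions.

Q ≈ 354 W

Model the wall as resistances in series:
R_brass = L/(kA) = 0.0026/(104×5.86) = 4.266×10^-6 K/W
R_mineral wool = L/(kA) = 0.04/(0.0353×5.86) = 0.1934 K/W
R_outer film = 1/(h_o·A) = 1/(23.4×5.86) = 0.007293 K/W
R_total = 0.2007 K/W
Q = ΔT / R_total = 71 / 0.2007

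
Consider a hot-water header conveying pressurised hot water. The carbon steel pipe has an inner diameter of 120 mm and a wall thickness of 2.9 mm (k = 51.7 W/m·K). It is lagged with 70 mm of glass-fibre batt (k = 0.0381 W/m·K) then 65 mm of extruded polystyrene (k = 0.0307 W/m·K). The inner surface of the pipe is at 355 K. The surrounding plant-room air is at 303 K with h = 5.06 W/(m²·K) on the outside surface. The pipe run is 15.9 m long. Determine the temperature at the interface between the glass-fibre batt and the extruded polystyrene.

T ≈ 325 K

Per-layer cylindrical resistances, series-summed:
R_carbon steel pipe wall = ln(62.9/60)/(2π×51.7×15.9) = 9.139×10^-6 K/W
R_glass-fibre batt = ln(132.9/62.9)/(2π×0.0381×15.9) = 0.1965 K/W
R_extruded polystyrene = ln(197.9/132.9)/(2π×0.0307×15.9) = 0.1298 K/W
R_outer film = 1/(h_o·2πr_oL) = 1/(5.06×2π×0.1979×15.9) = 0.009996 K/W
R_total = 0.3364 K/W
Q = ΔT/R_total = 52/0.3364
Q = 155 W
T_interface = T_inner − Q·ΣR(inner→interface) = 355 − 155×0.1965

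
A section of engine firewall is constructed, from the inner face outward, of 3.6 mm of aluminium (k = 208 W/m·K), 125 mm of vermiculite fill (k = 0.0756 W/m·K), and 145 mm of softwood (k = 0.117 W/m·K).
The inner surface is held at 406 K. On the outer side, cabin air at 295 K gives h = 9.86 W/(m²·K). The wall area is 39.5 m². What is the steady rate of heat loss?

Q ≈ 1460 W

Using the resistance-network approach (series):
R_aluminium = L/(kA) = 0.0036/(208×39.5) = 4.382×10^-7 K/W
R_vermiculite fill = L/(kA) = 0.125/(0.0756×39.5) = 0.04186 K/W
R_softwood = L/(kA) = 0.145/(0.117×39.5) = 0.03138 K/W
R_outer film = 1/(h_o·A) = 1/(9.86×39.5) = 0.002568 K/W
R_total = 0.0758 K/W
Q = ΔT / R_total = 111 / 0.0758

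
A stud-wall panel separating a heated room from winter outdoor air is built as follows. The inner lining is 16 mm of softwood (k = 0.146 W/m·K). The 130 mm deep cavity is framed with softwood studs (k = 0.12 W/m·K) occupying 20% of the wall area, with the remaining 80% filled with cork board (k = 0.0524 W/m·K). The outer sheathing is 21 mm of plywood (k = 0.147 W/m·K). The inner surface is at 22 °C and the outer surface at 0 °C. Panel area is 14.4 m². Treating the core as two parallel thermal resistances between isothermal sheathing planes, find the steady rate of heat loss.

Q ≈ 142 W

Sheathing layers in series; stud and cavity paths in parallel between them.
R_inner = 0.016/(0.146×14.4) = 0.00761 K/W
R_stud  = 0.13/(0.12×0.2×14.4) = 0.3762 K/W
R_cav   = 0.13/(0.0524×0.8×14.4) = 0.2154 K/W
1/R_core = 1/R_stud + 1/R_cav → R_core = 0.137 K/W
R_outer = 0.021/(0.147×14.4) = 0.009921 K/W
R_total = 0.1545 K/W
Q = ΔT/R_total = 22/0.1545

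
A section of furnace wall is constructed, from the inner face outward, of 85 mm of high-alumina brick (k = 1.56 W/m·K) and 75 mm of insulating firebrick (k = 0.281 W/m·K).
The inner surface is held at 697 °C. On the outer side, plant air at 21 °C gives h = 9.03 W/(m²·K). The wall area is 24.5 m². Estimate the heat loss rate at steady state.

Model the wall as resistances in series:
R_high-alumina brick = L/(kA) = 0.085/(1.56×24.5) = 0.002224 K/W
R_insulating firebrick = L/(kA) = 0.075/(0.281×24.5) = 0.01089 K/W
R_outer film = 1/(h_o·A) = 1/(9.03×24.5) = 0.00452 K/W
R_total = 0.01764 K/W
Q = ΔT / R_total = 676 / 0.01764

Q ≈ 38300 W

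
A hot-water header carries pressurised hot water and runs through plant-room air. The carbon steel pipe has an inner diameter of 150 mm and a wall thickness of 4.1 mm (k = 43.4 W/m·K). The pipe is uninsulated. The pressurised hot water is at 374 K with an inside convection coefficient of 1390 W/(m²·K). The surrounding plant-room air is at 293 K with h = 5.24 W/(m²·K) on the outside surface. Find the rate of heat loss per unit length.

For a radial system each layer contributes R = ln(r_out/r_in)/(2πkL); films add R = 1/(hA).
R_inner film = 1/(h_i·2πr₁L) = 1/(1390×2π×0.075×1) = 0.001527 K/W
R_carbon steel pipe wall = ln(79.1/75)/(2π×43.4×1) = 1.952×10^-4 K/W
R_outer film = 1/(h_o·2πr_oL) = 1/(5.24×2π×0.0791×1) = 0.384 K/W
R_total = 0.3857 K/W
Q = ΔT/R_total = 81/0.3857

q′ ≈ 210 W/m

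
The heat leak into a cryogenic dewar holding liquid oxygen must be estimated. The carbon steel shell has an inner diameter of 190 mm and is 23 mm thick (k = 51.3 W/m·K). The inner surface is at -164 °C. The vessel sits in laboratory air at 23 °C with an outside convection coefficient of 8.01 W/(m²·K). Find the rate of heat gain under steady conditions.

Q ≈ 261 W

Spherical conduction: R = (1/r_in − 1/r_out)/(4πk) per layer; series-sum.
R_carbon steel shell = (1/0.095 − 1/0.118)/(4π×51.3) = 0.003183 K/W
R_outer film = 1/(h·4πr_o²) = 1/(8.01×4π×0.118²) = 0.7135 K/W
R_total = 0.7167 K/W
Q = ΔT/R_total = 187/0.7167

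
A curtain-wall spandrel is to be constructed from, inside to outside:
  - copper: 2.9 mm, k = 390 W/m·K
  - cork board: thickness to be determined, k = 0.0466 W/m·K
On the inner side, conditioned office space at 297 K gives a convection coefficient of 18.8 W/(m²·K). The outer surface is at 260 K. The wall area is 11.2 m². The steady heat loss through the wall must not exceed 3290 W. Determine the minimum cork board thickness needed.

L ≈ 3.39 mm

Using the resistance-network approach (series):
R_inner film = 1/(h_i·A) = 1/(18.8×11.2) = 0.004749 K/W
R_copper = L/(kA) = 0.0029/(390×11.2) = 6.639×10^-7 K/W
Sum of the known resistances R_other = 0.00475 K/W
Required total resistance R_tot = ΔT/Q_allow = 37/3290 = 0.01125 K/W
R_cork board = R_tot − R_other = 0.006496 K/W
L = R·k·A = 0.006496×0.0466×11.2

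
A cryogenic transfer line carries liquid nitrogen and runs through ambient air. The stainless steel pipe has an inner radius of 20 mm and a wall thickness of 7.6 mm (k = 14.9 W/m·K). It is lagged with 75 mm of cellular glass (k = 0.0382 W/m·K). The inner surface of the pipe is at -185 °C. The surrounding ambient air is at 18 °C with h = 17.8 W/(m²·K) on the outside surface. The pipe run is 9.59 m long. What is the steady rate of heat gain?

For a radial system each layer contributes R = ln(r_out/r_in)/(2πkL); films add R = 1/(hA).
R_stainless steel pipe wall = ln(27.6/20)/(2π×14.9×9.59) = 3.587×10^-4 K/W
R_cellular glass = ln(102.6/27.6)/(2π×0.0382×9.59) = 0.5704 K/W
R_outer film = 1/(h_o·2πr_oL) = 1/(17.8×2π×0.1026×9.59) = 0.009087 K/W
R_total = 0.5799 K/W
Q = ΔT/R_total = 203/0.5799

Q ≈ 350 W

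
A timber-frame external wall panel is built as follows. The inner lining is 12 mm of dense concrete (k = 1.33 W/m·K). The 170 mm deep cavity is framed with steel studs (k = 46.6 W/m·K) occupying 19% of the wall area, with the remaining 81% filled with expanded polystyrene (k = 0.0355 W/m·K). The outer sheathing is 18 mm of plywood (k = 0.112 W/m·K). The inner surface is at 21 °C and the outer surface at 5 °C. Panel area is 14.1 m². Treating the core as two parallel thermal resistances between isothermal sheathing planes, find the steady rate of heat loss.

Q ≈ 1190 W

Sheathing layers in series; stud and cavity paths in parallel between them.
R_inner = 0.012/(1.33×14.1) = 6.399×10^-4 K/W
R_stud  = 0.17/(46.6×0.19×14.1) = 0.001362 K/W
R_cav   = 0.17/(0.0355×0.81×14.1) = 0.4193 K/W
1/R_core = 1/R_stud + 1/R_cav → R_core = 0.001357 K/W
R_outer = 0.018/(0.112×14.1) = 0.0114 K/W
R_total = 0.0134 K/W
Q = ΔT/R_total = 16/0.0134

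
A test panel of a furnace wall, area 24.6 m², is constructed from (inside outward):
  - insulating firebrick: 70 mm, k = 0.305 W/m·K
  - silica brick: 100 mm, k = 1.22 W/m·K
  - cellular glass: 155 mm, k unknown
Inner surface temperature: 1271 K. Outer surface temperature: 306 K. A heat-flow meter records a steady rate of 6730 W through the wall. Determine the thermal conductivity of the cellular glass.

Model the wall as resistances in series:
R_insulating firebrick = L/(kA) = 0.07/(0.305×24.6) = 0.00933 K/W
R_silica brick = L/(kA) = 0.1/(1.22×24.6) = 0.003332 K/W
Sum of known resistances R_other = 0.01266 K/W
Total R = ΔT/Q = 965/6730 = 0.1434 K/W
R_cellular glass = R_total − R_other = 0.1307 K/W
k = L/(R·A) = 0.155/(0.1307×24.6)

k ≈ 0.0482 W/(m·K)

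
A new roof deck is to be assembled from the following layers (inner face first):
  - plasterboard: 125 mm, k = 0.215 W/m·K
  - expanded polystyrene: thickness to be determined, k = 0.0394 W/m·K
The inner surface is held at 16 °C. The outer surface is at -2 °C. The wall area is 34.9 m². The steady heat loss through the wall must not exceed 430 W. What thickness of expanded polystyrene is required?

Using the resistance-network approach (series):
R_plasterboard = L/(kA) = 0.125/(0.215×34.9) = 0.01666 K/W
Sum of the known resistances R_other = 0.01666 K/W
Required total resistance R_tot = ΔT/Q_allow = 18/430 = 0.04186 K/W
R_expanded polystyrene = R_tot − R_other = 0.0252 K/W
L = R·k·A = 0.0252×0.0394×34.9

L ≈ 34.7 mm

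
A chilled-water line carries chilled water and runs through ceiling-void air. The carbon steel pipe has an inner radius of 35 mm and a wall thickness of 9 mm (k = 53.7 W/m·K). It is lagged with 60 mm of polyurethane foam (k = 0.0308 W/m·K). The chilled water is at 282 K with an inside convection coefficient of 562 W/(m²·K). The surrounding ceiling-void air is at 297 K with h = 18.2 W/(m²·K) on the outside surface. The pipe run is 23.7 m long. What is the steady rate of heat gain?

Q ≈ 78.3 W

Treating each annulus and film as a series resistance:
R_inner film = 1/(h_i·2πr₁L) = 1/(562×2π×0.035×23.7) = 3.414×10^-4 K/W
R_carbon steel pipe wall = ln(44/35)/(2π×53.7×23.7) = 2.862×10^-5 K/W
R_polyurethane foam = ln(104/44)/(2π×0.0308×23.7) = 0.1876 K/W
R_outer film = 1/(h_o·2πr_oL) = 1/(18.2×2π×0.104×23.7) = 0.003548 K/W
R_total = 0.1915 K/W
Q = ΔT/R_total = 15/0.1915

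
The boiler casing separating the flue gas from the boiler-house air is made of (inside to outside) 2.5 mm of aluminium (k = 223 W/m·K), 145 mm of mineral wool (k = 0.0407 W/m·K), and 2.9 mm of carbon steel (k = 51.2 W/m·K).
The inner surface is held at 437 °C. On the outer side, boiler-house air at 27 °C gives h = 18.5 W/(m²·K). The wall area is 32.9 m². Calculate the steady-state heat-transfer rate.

Using the resistance-network approach (series):
R_aluminium = L/(kA) = 0.0025/(223×32.9) = 3.408×10^-7 K/W
R_mineral wool = L/(kA) = 0.145/(0.0407×32.9) = 0.1083 K/W
R_carbon steel = L/(kA) = 0.0029/(51.2×32.9) = 1.722×10^-6 K/W
R_outer film = 1/(h_o·A) = 1/(18.5×32.9) = 0.001643 K/W
R_total = 0.1099 K/W
Q = ΔT / R_total = 410 / 0.1099

Q ≈ 3730 W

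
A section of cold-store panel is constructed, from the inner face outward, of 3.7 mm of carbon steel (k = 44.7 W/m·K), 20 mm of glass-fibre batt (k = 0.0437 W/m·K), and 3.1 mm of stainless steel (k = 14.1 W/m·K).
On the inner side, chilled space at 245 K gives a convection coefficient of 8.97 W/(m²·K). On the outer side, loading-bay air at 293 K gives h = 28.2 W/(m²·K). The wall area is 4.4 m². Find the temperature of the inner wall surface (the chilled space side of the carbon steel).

Treating each layer as a thermal resistance in series:
R_inner film = 1/(h_i·A) = 1/(8.97×4.4) = 0.02534 K/W
R_carbon steel = L/(kA) = 0.0037/(44.7×4.4) = 1.881×10^-5 K/W
R_glass-fibre batt = L/(kA) = 0.02/(0.0437×4.4) = 0.104 K/W
R_stainless steel = L/(kA) = 0.0031/(14.1×4.4) = 4.997×10^-5 K/W
R_outer film = 1/(h_o·A) = 1/(28.2×4.4) = 0.008059 K/W
R_total = 0.1375 K/W;  Q = ΔT/R_total = 48/0.1375 = 349.1 W
T_interface = T_inner + Q·ΣR(inner→interface) = 245 + 349×0.02534

T ≈ 254 K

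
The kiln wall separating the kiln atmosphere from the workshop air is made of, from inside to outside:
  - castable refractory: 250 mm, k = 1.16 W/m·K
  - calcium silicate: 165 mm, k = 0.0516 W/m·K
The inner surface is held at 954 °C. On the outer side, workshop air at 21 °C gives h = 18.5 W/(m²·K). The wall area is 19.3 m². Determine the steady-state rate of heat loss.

Q ≈ 5190 W

Thermal resistances in series:
R_castable refractory = L/(kA) = 0.25/(1.16×19.3) = 0.01117 K/W
R_calcium silicate = L/(kA) = 0.165/(0.0516×19.3) = 0.1657 K/W
R_outer film = 1/(h_o·A) = 1/(18.5×19.3) = 0.002801 K/W
R_total = 0.1797 K/W
Q = ΔT / R_total = 933 / 0.1797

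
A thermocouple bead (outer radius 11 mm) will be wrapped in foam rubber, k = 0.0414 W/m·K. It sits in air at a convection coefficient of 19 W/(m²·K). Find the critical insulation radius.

r_cr ≈ 4.36 mm

For a sphere r_cr = 2k/h = 2×0.0414/19
r_cr = 4.36 mm; since the bare radius (11 mm) is above r_cr, any added insulation will reduce heat loss.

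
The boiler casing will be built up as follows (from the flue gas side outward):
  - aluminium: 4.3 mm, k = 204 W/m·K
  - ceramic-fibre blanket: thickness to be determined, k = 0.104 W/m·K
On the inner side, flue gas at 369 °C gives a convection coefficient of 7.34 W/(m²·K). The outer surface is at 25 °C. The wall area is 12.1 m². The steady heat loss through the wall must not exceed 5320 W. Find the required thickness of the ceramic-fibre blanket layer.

L ≈ 67.2 mm

Using the resistance-network approach (series):
R_inner film = 1/(h_i·A) = 1/(7.34×12.1) = 0.01126 K/W
R_aluminium = L/(kA) = 0.0043/(204×12.1) = 1.742×10^-6 K/W
Sum of the known resistances R_other = 0.01126 K/W
Required total resistance R_tot = ΔT/Q_allow = 344/5320 = 0.06466 K/W
R_ceramic-fibre blanket = R_tot − R_other = 0.0534 K/W
L = R·k·A = 0.0534×0.104×12.1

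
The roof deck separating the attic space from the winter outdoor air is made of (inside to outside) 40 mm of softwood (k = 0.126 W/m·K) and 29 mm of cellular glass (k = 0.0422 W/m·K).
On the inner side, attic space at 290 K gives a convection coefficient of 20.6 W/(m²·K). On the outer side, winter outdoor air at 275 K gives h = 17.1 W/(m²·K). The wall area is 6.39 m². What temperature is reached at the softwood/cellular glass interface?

T ≈ 285 K

Using the resistance-network approach (series):
R_inner film = 1/(h_i·A) = 1/(20.6×6.39) = 0.007597 K/W
R_softwood = L/(kA) = 0.04/(0.126×6.39) = 0.04968 K/W
R_cellular glass = L/(kA) = 0.029/(0.0422×6.39) = 0.1075 K/W
R_outer film = 1/(h_o·A) = 1/(17.1×6.39) = 0.009152 K/W
R_total = 0.174 K/W;  Q = ΔT/R_total = 15/0.174 = 86.22 W
T_interface = T_inner − Q·ΣR(inner→interface) = 290 − 86.2×0.05728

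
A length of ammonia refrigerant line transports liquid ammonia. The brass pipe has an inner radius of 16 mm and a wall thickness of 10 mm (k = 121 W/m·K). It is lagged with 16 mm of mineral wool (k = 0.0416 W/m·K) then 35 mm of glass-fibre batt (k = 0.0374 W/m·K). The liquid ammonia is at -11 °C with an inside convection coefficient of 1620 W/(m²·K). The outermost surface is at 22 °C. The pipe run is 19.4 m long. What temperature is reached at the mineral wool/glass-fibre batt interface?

T ≈ 2.75 °C

Per-layer cylindrical resistances, series-summed:
R_inner film = 1/(h_i·2πr₁L) = 1/(1620×2π×0.016×19.4) = 3.165×10^-4 K/W
R_brass pipe wall = ln(26/16)/(2π×121×19.4) = 3.292×10^-5 K/W
R_mineral wool = ln(42/26)/(2π×0.0416×19.4) = 0.09458 K/W
R_glass-fibre batt = ln(77/42)/(2π×0.0374×19.4) = 0.133 K/W
R_total = 0.2279 K/W
Q = ΔT/R_total = 33/0.2279
Q = 145 W
T_interface = T_inner + Q·ΣR(inner→interface) = -11 + 145×0.09493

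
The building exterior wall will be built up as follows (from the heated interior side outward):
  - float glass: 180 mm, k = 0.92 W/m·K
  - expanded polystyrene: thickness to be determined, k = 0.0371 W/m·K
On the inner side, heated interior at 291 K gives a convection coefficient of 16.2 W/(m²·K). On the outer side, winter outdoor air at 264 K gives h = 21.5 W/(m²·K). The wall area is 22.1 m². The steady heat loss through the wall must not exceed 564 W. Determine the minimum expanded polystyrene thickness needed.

L ≈ 28 mm

Using the resistance-network approach (series):
R_inner film = 1/(h_i·A) = 1/(16.2×22.1) = 0.002793 K/W
R_float glass = L/(kA) = 0.18/(0.92×22.1) = 0.008853 K/W
R_outer film = 1/(h_o·A) = 1/(21.5×22.1) = 0.002105 K/W
Sum of the known resistances R_other = 0.01375 K/W
Required total resistance R_tot = ΔT/Q_allow = 27/564 = 0.04787 K/W
R_expanded polystyrene = R_tot − R_other = 0.03412 K/W
L = R·k·A = 0.03412×0.0371×22.1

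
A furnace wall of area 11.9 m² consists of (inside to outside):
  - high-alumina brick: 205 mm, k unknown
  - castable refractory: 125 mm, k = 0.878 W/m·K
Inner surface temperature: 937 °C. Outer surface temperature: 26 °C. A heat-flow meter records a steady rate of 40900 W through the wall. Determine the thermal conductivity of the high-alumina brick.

Series thermal resistances:
R_castable refractory = L/(kA) = 0.125/(0.878×11.9) = 0.01196 K/W
Sum of known resistances R_other = 0.01196 K/W
Total R = ΔT/Q = 911/40900 = 0.02227 K/W
R_high-alumina brick = R_total − R_other = 0.01031 K/W
k = L/(R·A) = 0.205/(0.01031×11.9)

k ≈ 1.67 W/(m·K)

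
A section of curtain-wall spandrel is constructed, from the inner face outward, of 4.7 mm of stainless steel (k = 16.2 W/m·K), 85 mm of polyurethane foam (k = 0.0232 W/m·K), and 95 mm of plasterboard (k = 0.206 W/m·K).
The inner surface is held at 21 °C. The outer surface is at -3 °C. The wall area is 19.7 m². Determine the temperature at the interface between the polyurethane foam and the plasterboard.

T ≈ -0.317 °C

Treating each layer as a thermal resistance in series:
R_stainless steel = L/(kA) = 0.0047/(16.2×19.7) = 1.473×10^-5 K/W
R_polyurethane foam = L/(kA) = 0.085/(0.0232×19.7) = 0.186 K/W
R_plasterboard = L/(kA) = 0.095/(0.206×19.7) = 0.02341 K/W
R_total = 0.2094 K/W;  Q = ΔT/R_total = 24/0.2094 = 114.6 W
T_interface = T_inner − Q·ΣR(inner→interface) = 21 − 115×0.186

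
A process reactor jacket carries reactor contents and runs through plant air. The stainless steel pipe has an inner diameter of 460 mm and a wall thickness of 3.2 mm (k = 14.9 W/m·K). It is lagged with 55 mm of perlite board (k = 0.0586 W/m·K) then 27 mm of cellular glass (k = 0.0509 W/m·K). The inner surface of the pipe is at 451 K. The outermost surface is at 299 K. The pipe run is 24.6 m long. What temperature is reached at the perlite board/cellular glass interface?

T ≈ 349 K

For a radial system each layer contributes R = ln(r_out/r_in)/(2πkL); films add R = 1/(hA).
R_stainless steel pipe wall = ln(233.2/230)/(2π×14.9×24.6) = 6×10^-6 K/W
R_perlite board = ln(288.2/233.2)/(2π×0.0586×24.6) = 0.02338 K/W
R_cellular glass = ln(315.2/288.2)/(2π×0.0509×24.6) = 0.01138 K/W
R_total = 0.03477 K/W
Q = ΔT/R_total = 152/0.03477
Q = 4370 W
T_interface = T_inner − Q·ΣR(inner→interface) = 451 − 4370×0.02339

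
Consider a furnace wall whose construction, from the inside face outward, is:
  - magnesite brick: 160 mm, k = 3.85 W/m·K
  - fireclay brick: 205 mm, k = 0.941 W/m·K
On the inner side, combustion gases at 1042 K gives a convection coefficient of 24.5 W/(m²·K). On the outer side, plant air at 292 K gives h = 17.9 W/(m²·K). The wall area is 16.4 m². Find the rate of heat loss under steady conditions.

Model the wall as resistances in series:
R_inner film = 1/(h_i·A) = 1/(24.5×16.4) = 0.002489 K/W
R_magnesite brick = L/(kA) = 0.16/(3.85×16.4) = 0.002534 K/W
R_fireclay brick = L/(kA) = 0.205/(0.941×16.4) = 0.01328 K/W
R_outer film = 1/(h_o·A) = 1/(17.9×16.4) = 0.003406 K/W
R_total = 0.02171 K/W
Q = ΔT / R_total = 750 / 0.02171

Q ≈ 34500 W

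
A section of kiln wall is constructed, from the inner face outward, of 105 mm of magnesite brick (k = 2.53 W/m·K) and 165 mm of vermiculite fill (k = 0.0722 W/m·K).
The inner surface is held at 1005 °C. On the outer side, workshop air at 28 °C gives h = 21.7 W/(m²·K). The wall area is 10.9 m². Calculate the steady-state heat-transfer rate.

Treating each layer as a thermal resistance in series:
R_magnesite brick = L/(kA) = 0.105/(2.53×10.9) = 0.003808 K/W
R_vermiculite fill = L/(kA) = 0.165/(0.0722×10.9) = 0.2097 K/W
R_outer film = 1/(h_o·A) = 1/(21.7×10.9) = 0.004228 K/W
R_total = 0.2177 K/W
Q = ΔT / R_total = 977 / 0.2177

Q ≈ 4490 W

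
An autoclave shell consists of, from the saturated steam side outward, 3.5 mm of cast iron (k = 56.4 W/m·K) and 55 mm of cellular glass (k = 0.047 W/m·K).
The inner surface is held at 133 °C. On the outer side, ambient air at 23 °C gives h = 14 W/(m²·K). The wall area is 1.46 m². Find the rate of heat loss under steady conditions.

Thermal resistances in series:
R_cast iron = L/(kA) = 0.0035/(56.4×1.46) = 4.25×10^-5 K/W
R_cellular glass = L/(kA) = 0.055/(0.047×1.46) = 0.8015 K/W
R_outer film = 1/(h_o·A) = 1/(14×1.46) = 0.04892 K/W
R_total = 0.8505 K/W
Q = ΔT / R_total = 110 / 0.8505

Q ≈ 129 W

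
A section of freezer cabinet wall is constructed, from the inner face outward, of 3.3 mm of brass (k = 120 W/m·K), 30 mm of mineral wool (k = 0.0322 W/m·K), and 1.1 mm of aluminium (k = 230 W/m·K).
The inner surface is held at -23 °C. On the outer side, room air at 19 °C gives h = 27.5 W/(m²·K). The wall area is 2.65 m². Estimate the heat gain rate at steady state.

Treating each layer as a thermal resistance in series:
R_brass = L/(kA) = 0.0033/(120×2.65) = 1.038×10^-5 K/W
R_mineral wool = L/(kA) = 0.03/(0.0322×2.65) = 0.3516 K/W
R_aluminium = L/(kA) = 0.0011/(230×2.65) = 1.805×10^-6 K/W
R_outer film = 1/(h_o·A) = 1/(27.5×2.65) = 0.01372 K/W
R_total = 0.3653 K/W
Q = ΔT / R_total = 42 / 0.3653

Q ≈ 115 W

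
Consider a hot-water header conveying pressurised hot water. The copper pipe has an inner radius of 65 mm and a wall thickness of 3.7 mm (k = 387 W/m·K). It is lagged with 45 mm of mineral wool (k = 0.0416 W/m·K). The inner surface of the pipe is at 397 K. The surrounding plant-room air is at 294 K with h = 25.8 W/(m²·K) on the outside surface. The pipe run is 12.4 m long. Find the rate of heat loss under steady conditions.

Q ≈ 644 W

Treating each annulus and film as a series resistance:
R_copper pipe wall = ln(68.7/65)/(2π×387×12.4) = 1.836×10^-6 K/W
R_mineral wool = ln(113.7/68.7)/(2π×0.0416×12.4) = 0.1554 K/W
R_outer film = 1/(h_o·2πr_oL) = 1/(25.8×2π×0.1137×12.4) = 0.004375 K/W
R_total = 0.1598 K/W
Q = ΔT/R_total = 103/0.1598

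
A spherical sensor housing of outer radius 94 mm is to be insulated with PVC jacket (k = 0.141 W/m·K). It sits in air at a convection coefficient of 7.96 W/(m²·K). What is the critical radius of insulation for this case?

r_cr ≈ 35.4 mm

For a sphere r_cr = 2k/h = 2×0.141/7.96
r_cr = 35.4 mm; since the bare radius (94 mm) is above r_cr, any added insulation will reduce heat loss.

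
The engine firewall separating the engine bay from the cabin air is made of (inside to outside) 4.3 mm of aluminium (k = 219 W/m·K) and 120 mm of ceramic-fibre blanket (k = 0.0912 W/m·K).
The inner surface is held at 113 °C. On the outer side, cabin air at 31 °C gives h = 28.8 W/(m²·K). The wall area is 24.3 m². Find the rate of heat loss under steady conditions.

Treating each layer as a thermal resistance in series:
R_aluminium = L/(kA) = 0.0043/(219×24.3) = 8.08×10^-7 K/W
R_ceramic-fibre blanket = L/(kA) = 0.12/(0.0912×24.3) = 0.05415 K/W
R_outer film = 1/(h_o·A) = 1/(28.8×24.3) = 0.001429 K/W
R_total = 0.05558 K/W
Q = ΔT / R_total = 82 / 0.05558

Q ≈ 1480 W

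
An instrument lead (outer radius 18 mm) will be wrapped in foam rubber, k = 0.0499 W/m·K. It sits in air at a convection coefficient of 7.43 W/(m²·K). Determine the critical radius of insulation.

For a cylinder r_cr = k/h = 0.0499/7.43
r_cr = 6.72 mm; since the bare radius (18 mm) is above r_cr, any added insulation will reduce heat loss.

r_cr ≈ 6.72 mm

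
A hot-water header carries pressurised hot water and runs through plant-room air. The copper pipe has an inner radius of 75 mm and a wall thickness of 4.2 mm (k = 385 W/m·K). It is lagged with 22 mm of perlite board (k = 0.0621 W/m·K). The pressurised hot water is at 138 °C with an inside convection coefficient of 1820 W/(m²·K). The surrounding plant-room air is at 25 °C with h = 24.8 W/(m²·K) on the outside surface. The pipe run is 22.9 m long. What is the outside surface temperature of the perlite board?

Cylindrical conduction, so R = ln(r₂/r₁)/(2πkL) per layer, in series:
R_inner film = 1/(h_i·2πr₁L) = 1/(1820×2π×0.075×22.9) = 5.092×10^-5 K/W
R_copper pipe wall = ln(79.2/75)/(2π×385×22.9) = 9.836×10^-7 K/W
R_perlite board = ln(101.2/79.2)/(2π×0.0621×22.9) = 0.02743 K/W
R_outer film = 1/(h_o·2πr_oL) = 1/(24.8×2π×0.1012×22.9) = 0.002769 K/W
R_total = 0.03025 K/W
Q = ΔT/R_total = 113/0.03025
Q = 3740 W
T_interface = T_inner − Q·ΣR(inner→interface) = 138 − 3740×0.02749

T ≈ 35.3 °C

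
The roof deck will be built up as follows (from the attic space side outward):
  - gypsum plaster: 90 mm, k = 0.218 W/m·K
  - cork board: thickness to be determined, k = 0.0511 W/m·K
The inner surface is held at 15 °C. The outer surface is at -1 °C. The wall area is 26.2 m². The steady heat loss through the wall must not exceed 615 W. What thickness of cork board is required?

L ≈ 13.7 mm

Treating each layer as a thermal resistance in series:
R_gypsum plaster = L/(kA) = 0.09/(0.218×26.2) = 0.01576 K/W
Sum of the known resistances R_other = 0.01576 K/W
Required total resistance R_tot = ΔT/Q_allow = 16/615 = 0.02602 K/W
R_cork board = R_tot − R_other = 0.01026 K/W
L = R·k·A = 0.01026×0.0511×26.2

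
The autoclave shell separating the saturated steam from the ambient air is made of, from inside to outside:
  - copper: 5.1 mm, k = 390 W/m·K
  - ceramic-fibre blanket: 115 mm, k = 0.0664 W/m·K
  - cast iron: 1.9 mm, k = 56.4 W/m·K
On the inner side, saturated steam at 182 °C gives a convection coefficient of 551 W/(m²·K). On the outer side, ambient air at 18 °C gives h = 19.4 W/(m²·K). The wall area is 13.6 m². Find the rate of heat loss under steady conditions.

Treating each layer as a thermal resistance in series:
R_inner film = 1/(h_i·A) = 1/(551×13.6) = 1.334×10^-4 K/W
R_copper = L/(kA) = 0.0051/(390×13.6) = 9.615×10^-7 K/W
R_ceramic-fibre blanket = L/(kA) = 0.115/(0.0664×13.6) = 0.1273 K/W
R_cast iron = L/(kA) = 0.0019/(56.4×13.6) = 2.477×10^-6 K/W
R_outer film = 1/(h_o·A) = 1/(19.4×13.6) = 0.00379 K/W
R_total = 0.1313 K/W
Q = ΔT / R_total = 164 / 0.1313

Q ≈ 1250 W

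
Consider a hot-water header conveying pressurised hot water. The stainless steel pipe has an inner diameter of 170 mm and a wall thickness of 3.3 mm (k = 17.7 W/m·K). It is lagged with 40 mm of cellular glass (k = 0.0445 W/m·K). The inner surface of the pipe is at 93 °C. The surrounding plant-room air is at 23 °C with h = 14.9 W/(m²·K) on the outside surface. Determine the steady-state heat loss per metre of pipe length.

Radial resistances (cylindrical: R_cond = ln(r_o/r_i)/(2πkL), R_conv = 1/(h·2πrL)):
R_stainless steel pipe wall = ln(88.3/85)/(2π×17.7×1) = 3.425×10^-4 K/W
R_cellular glass = ln(128.3/88.3)/(2π×0.0445×1) = 1.336 K/W
R_outer film = 1/(h_o·2πr_oL) = 1/(14.9×2π×0.1283×1) = 0.08325 K/W
R_total = 1.42 K/W
Q = ΔT/R_total = 70/1.42

q′ ≈ 49.3 W/m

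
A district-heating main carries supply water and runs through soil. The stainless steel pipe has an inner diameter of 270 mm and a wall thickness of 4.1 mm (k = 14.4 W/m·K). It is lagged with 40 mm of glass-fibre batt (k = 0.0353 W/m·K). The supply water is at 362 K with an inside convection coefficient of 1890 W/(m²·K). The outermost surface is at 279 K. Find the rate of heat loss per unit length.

Treating each annulus and film as a series resistance:
R_inner film = 1/(h_i·2πr₁L) = 1/(1890×2π×0.135×1) = 6.238×10^-4 K/W
R_stainless steel pipe wall = ln(139.1/135)/(2π×14.4×1) = 3.307×10^-4 K/W
R_glass-fibre batt = ln(179.1/139.1)/(2π×0.0353×1) = 1.14 K/W
R_total = 1.141 K/W
Q = ΔT/R_total = 83/1.141

q′ ≈ 72.8 W/m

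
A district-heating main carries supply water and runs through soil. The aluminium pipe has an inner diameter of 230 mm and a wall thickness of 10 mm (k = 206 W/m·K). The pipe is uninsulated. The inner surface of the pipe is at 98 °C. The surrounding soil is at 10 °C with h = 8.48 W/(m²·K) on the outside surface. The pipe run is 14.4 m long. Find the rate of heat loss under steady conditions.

Q ≈ 8440 W

Per-layer cylindrical resistances, series-summed:
R_aluminium pipe wall = ln(125/115)/(2π×206×14.4) = 4.474×10^-6 K/W
R_outer film = 1/(h_o·2πr_oL) = 1/(8.48×2π×0.125×14.4) = 0.01043 K/W
R_total = 0.01043 K/W
Q = ΔT/R_total = 88/0.01043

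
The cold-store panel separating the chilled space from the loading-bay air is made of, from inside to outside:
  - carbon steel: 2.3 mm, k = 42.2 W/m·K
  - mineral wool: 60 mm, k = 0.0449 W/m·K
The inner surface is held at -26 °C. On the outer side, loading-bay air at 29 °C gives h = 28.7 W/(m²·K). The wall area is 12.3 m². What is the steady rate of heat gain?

Q ≈ 493 W

Treating each layer as a thermal resistance in series:
R_carbon steel = L/(kA) = 0.0023/(42.2×12.3) = 4.431×10^-6 K/W
R_mineral wool = L/(kA) = 0.06/(0.0449×12.3) = 0.1086 K/W
R_outer film = 1/(h_o·A) = 1/(28.7×12.3) = 0.002833 K/W
R_total = 0.1115 K/W
Q = ΔT / R_total = 55 / 0.1115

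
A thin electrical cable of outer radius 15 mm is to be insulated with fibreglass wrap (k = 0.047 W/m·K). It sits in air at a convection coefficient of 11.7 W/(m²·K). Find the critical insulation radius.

For a cylinder r_cr = k/h = 0.047/11.7
r_cr = 4.02 mm; since the bare radius (15 mm) is above r_cr, any added insulation will reduce heat loss.

r_cr ≈ 4.02 mm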